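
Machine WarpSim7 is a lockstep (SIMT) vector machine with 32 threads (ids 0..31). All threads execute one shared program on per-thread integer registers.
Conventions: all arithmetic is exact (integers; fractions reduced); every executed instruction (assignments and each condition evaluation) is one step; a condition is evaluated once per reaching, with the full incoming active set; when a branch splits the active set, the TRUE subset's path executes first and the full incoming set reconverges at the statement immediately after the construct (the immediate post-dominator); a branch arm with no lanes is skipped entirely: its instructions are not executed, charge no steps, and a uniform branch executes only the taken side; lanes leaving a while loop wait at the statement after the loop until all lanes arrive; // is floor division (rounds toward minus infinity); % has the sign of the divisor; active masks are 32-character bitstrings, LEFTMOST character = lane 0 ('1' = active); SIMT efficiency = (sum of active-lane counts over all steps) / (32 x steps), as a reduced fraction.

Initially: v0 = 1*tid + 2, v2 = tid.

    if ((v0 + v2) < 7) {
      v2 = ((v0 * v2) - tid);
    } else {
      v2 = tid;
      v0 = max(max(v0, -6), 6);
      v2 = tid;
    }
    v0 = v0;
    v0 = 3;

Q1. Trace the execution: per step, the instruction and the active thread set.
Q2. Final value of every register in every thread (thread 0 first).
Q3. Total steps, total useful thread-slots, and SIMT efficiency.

step 0: eval ((v0 + v2) < 7)         11111111111111111111111111111111
step 1: v2 <- ((v0 * v2) - tid)      11100000000000000000000000000000
step 2: v2 <- tid                    00011111111111111111111111111111
step 3: v0 <- max(max(v0, -6), 6)    00011111111111111111111111111111
step 4: v2 <- tid                    00011111111111111111111111111111
step 5: v0 <- v0                     11111111111111111111111111111111
step 6: v0 <- 3                      11111111111111111111111111111111

Answer: 7 steps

v0: 3,3,3,3,3,3,3,3,3,3,3,3,3,3,3,3,3,3,3,3,3,3,3,3,3,3,3,3,3,3,3,3
v2: 0,2,6,3,4,5,6,7,8,9,10,11,12,13,14,15,16,17,18,19,20,21,22,23,24,25,26,27,28,29,30,31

steps = 7; useful = 186; efficiency = 186/224 = 93/112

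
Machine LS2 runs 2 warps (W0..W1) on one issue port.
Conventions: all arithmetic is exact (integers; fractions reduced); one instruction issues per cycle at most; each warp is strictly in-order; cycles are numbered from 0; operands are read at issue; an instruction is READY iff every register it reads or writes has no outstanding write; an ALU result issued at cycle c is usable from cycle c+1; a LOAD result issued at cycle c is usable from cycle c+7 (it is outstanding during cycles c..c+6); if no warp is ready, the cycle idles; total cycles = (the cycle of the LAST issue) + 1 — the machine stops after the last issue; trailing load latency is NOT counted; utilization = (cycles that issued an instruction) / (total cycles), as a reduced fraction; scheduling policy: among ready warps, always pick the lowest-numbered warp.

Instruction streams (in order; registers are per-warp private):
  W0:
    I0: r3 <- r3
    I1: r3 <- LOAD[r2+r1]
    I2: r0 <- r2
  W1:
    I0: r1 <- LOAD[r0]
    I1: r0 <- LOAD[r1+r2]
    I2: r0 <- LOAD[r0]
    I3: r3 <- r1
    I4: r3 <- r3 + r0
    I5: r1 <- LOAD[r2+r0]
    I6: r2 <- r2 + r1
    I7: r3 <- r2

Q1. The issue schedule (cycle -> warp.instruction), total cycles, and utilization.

cycle 0: W0.I0
cycle 1: W0.I1
cycle 2: W0.I2
cycle 3: W1.I0
cycle 4: idle
cycle 5: idle
cycle 6: idle
cycle 7: idle
cycle 8: idle
cycle 9: idle
cycle 10: W1.I1
cycle 11: idle
cycle 12: idle
cycle 13: idle
cycle 14: idle
cycle 15: idle
cycle 16: idle
cycle 17: W1.I2
cycle 18: W1.I3
cycle 19: idle
cycle 20: idle
cycle 21: idle
cycle 22: idle
cycle 23: idle
cycle 24: W1.I4
cycle 25: W1.I5
cycle 26: idle
cycle 27: idle
cycle 28: idle
cycle 29: idle
cycle 30: idle
cycle 31: idle
cycle 32: W1.I6
cycle 33: W1.I7

Answer: 34 cycles, utilization 11/34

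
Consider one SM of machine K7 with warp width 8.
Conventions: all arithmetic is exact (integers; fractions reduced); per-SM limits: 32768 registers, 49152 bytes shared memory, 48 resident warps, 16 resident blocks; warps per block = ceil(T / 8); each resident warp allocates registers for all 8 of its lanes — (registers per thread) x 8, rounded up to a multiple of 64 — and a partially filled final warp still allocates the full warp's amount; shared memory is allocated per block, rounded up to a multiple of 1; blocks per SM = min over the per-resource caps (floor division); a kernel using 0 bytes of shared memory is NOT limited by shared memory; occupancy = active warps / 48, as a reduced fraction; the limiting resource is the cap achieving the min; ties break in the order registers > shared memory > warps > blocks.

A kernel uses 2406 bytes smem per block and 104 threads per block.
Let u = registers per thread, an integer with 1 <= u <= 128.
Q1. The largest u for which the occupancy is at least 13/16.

Answer: u = 104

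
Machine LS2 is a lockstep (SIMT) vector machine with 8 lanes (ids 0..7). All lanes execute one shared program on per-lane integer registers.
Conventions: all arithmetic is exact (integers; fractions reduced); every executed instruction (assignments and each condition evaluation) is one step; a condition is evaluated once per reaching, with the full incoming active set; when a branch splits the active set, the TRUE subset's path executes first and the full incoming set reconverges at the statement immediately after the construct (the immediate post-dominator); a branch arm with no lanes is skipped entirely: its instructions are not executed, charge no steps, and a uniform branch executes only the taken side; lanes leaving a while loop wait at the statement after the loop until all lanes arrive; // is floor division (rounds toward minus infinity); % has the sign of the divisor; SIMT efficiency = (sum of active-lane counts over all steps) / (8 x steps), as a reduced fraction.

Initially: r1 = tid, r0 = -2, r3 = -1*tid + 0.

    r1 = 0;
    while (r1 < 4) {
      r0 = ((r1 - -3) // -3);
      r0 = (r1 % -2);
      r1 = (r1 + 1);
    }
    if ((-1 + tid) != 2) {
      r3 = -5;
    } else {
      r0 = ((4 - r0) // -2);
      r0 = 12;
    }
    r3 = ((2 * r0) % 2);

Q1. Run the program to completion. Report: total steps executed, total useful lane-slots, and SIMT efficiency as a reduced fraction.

Answer: 23 steps, 169 useful, 169/184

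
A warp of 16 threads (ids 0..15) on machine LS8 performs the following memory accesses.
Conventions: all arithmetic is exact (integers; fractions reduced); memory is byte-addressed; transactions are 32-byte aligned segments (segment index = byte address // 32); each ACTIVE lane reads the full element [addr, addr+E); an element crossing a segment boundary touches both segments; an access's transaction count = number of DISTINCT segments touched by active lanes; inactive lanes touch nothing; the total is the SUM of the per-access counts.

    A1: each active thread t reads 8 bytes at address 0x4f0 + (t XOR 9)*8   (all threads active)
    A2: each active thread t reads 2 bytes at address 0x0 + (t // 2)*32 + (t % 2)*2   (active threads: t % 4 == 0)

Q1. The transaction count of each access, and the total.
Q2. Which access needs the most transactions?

A1: 5 transactions
A2: 4 transactions

Answer: 5,4; total 9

Answer: A1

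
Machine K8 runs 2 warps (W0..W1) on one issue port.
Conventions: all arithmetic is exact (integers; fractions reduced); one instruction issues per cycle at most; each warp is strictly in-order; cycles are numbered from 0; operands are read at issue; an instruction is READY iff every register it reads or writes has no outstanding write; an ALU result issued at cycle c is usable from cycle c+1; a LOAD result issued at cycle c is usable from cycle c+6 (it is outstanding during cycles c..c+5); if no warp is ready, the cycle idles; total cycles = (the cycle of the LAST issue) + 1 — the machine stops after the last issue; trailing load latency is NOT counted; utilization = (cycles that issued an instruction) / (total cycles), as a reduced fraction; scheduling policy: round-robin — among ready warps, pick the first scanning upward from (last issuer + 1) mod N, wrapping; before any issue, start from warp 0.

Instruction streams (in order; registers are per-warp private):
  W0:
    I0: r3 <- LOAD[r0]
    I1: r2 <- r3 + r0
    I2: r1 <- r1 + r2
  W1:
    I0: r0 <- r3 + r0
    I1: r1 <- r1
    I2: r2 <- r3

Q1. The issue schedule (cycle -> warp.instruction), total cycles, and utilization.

cycle 0: W0.I0
cycle 1: W1.I0
cycle 2: W1.I1
cycle 3: W1.I2
cycle 4: idle
cycle 5: idle
cycle 6: W0.I1
cycle 7: W0.I2

Answer: 8 cycles, utilization 3/4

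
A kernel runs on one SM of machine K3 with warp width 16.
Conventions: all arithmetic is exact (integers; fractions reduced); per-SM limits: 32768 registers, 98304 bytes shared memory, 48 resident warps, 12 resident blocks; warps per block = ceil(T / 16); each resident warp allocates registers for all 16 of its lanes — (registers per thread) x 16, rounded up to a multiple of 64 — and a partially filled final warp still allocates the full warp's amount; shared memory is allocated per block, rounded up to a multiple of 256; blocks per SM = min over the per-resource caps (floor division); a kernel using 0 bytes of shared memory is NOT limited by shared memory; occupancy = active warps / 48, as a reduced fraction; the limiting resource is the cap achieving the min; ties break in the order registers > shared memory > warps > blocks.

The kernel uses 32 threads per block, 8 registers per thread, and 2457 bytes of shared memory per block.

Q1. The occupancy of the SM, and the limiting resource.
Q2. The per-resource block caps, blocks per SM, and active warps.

Answer: occupancy 1/2, limited by blocks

registers: 128 blocks
shared memory: 38 blocks
warps: 24 blocks
blocks: 12 blocks

Answer: 12 blocks, 24 active warps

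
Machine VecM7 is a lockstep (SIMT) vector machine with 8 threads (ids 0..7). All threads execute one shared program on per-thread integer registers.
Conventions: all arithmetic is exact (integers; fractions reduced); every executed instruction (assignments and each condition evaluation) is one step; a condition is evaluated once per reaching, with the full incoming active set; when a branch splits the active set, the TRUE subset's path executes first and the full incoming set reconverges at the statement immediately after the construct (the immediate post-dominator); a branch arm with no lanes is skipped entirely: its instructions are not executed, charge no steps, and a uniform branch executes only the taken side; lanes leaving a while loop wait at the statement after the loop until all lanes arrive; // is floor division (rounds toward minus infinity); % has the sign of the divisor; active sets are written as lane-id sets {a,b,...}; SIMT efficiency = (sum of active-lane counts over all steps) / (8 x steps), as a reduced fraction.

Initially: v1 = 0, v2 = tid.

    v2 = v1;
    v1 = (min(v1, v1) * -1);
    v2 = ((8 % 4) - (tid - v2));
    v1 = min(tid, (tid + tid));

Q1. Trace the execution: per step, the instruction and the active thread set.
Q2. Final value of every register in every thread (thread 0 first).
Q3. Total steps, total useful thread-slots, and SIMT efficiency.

step 0: v2 <- v1                     {0,1,2,3,4,5,6,7}
step 1: v1 <- (min(v1, v1) * -1)     {0,1,2,3,4,5,6,7}
step 2: v2 <- ((8 % 4) - (tid - v2)) {0,1,2,3,4,5,6,7}
step 3: v1 <- min(tid, (tid + tid))  {0,1,2,3,4,5,6,7}

Answer: 4 steps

v1: 0,1,2,3,4,5,6,7
v2: 0,-1,-2,-3,-4,-5,-6,-7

steps = 4; useful = 32; efficiency = 32/32 = 1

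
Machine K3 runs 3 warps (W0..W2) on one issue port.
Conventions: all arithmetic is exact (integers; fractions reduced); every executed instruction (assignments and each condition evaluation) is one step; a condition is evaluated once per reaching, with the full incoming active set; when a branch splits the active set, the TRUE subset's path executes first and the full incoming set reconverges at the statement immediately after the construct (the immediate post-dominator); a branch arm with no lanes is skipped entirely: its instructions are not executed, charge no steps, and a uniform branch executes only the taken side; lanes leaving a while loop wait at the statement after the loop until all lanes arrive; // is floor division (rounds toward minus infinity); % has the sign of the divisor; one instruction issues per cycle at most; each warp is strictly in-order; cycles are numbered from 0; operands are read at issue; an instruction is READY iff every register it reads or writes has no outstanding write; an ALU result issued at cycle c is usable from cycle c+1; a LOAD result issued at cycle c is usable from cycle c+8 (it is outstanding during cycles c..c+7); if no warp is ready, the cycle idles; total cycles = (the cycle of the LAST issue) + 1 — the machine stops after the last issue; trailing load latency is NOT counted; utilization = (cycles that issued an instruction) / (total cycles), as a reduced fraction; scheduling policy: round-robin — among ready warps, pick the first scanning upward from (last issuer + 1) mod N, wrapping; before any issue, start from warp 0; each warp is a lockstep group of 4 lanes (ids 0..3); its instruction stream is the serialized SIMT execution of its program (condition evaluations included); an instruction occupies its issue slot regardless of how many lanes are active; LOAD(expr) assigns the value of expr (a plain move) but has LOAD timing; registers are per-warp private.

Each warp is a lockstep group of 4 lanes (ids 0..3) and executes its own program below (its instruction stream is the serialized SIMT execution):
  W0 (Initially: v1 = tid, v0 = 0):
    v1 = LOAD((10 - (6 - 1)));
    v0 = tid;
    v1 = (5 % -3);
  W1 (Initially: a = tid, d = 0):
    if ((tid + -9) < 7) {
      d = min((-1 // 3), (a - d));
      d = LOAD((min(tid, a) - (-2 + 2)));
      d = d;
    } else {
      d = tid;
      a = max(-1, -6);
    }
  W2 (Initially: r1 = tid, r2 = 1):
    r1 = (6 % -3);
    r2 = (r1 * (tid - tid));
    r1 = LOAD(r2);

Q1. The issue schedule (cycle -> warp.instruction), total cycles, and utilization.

cycle 0: W0.I0
cycle 1: W1.I0
cycle 2: W2.I0
cycle 3: W0.I1
cycle 4: W1.I1
cycle 5: W2.I1
cycle 6: W1.I2
cycle 7: W2.I2
cycle 8: W0.I2
cycle 9: idle
cycle 10: idle
cycle 11: idle
cycle 12: idle
cycle 13: idle
cycle 14: W1.I3

Answer: 15 cycles, utilization 2/3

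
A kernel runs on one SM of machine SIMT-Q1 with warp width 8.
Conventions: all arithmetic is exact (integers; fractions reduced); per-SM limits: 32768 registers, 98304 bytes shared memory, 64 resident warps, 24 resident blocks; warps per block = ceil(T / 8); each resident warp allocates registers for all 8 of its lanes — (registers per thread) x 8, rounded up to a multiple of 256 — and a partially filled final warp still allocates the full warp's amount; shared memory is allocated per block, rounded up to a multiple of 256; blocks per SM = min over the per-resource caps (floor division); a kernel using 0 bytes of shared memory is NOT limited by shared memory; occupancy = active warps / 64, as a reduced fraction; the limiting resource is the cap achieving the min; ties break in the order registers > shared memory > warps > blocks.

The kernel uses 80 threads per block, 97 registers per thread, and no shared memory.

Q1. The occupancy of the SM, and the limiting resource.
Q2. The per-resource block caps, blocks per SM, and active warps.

Answer: occupancy 15/32, limited by registers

registers: 3 blocks
shared memory: no limit (kernel uses none)
warps: 6 blocks
blocks: 24 blocks

Answer: 3 blocks, 30 active warps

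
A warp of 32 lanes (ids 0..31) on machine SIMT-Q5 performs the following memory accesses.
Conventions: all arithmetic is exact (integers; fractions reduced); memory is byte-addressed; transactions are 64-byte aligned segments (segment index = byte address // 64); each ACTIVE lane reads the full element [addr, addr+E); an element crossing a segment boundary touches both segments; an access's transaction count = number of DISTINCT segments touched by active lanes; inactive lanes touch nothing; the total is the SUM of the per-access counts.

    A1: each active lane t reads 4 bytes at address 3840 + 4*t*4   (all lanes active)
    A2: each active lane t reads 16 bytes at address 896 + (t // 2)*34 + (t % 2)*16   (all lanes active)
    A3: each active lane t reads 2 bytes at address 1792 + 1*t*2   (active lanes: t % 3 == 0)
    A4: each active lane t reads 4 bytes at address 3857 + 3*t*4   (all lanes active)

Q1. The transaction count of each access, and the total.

A1: 8 transactions
A2: 9 transactions
A3: 1 transaction
A4: 7 transactions

Answer: 8,9,1,7; total 25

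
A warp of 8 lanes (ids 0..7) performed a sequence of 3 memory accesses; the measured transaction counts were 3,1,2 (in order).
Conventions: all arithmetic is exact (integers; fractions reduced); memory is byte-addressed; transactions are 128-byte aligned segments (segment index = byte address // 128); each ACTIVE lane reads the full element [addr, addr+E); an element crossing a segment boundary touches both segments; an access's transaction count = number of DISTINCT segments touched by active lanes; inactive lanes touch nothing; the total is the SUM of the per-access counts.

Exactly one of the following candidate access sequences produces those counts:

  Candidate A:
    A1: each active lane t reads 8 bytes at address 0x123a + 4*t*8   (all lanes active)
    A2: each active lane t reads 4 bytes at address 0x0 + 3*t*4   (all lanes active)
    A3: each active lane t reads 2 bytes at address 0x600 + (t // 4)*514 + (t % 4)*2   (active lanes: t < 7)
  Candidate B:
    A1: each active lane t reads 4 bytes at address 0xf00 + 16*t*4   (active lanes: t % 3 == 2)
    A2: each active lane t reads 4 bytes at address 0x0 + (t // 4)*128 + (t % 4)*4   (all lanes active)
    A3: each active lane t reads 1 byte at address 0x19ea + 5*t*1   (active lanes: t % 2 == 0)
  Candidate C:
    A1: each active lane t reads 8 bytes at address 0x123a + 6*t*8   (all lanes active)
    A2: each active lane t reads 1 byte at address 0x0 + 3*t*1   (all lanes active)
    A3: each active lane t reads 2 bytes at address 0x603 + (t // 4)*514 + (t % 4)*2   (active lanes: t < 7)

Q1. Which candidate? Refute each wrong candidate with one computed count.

B: A1 gives 2 transactions, not 3
C: A1 gives 4 transactions, not 3
A: all counts match (3,1,2)

Answer: A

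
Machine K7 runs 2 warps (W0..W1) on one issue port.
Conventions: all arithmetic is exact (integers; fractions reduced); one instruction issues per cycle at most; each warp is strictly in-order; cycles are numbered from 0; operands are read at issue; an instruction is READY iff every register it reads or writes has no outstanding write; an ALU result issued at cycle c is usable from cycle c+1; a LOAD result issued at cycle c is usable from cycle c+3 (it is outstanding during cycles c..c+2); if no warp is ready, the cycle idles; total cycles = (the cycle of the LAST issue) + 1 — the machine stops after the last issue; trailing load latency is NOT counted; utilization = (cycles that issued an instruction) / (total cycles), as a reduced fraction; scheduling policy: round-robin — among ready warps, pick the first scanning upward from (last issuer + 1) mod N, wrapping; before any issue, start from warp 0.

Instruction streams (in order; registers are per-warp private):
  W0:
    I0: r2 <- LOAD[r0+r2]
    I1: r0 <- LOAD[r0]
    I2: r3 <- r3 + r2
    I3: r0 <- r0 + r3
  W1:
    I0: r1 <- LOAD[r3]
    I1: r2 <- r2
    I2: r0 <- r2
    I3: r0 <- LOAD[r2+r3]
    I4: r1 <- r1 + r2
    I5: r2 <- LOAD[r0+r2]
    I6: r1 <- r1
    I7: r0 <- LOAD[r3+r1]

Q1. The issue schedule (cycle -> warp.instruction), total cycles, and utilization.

cycle 0: W0.I0
cycle 1: W1.I0
cycle 2: W0.I1
cycle 3: W1.I1
cycle 4: W0.I2
cycle 5: W1.I2
cycle 6: W0.I3
cycle 7: W1.I3
cycle 8: W1.I4
cycle 9: idle
cycle 10: W1.I5
cycle 11: W1.I6
cycle 12: W1.I7

Answer: 13 cycles, utilization 12/13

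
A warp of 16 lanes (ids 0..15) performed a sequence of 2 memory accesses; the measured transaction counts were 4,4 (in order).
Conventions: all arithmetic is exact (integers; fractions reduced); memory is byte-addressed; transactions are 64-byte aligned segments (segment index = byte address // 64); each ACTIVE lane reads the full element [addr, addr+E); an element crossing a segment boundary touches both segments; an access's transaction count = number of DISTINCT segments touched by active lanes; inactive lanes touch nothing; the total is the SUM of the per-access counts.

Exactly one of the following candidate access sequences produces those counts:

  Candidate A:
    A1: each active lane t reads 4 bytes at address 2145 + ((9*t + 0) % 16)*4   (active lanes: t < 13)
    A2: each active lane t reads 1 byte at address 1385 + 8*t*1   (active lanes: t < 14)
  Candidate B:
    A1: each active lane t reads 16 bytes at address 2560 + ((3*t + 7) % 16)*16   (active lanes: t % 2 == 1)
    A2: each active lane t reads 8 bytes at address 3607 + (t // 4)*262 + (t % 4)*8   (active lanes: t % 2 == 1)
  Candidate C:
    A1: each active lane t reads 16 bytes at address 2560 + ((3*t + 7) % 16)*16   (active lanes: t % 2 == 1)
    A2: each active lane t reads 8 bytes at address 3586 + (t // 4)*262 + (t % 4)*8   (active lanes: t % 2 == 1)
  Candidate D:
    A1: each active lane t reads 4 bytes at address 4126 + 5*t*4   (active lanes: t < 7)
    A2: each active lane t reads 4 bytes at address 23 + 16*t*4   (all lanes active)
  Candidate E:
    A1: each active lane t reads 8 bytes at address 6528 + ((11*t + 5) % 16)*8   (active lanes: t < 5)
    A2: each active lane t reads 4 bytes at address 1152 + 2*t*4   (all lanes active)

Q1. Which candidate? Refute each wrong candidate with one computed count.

A: A1 gives 2 transactions, not 4
B: A2 gives 6 transactions, not 4
D: A1 gives 3 transactions, not 4
E: A1 gives 2 transactions, not 4
C: all counts match (4,4)

Answer: C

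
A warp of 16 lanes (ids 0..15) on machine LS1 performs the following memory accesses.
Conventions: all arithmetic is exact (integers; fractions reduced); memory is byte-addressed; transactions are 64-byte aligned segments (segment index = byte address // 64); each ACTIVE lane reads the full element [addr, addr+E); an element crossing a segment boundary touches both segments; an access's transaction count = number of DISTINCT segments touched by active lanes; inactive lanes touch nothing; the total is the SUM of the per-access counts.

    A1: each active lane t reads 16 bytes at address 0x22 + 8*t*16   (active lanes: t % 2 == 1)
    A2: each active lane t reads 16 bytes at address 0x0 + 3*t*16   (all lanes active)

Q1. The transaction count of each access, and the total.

A1: 8 transactions
A2: 12 transactions

Answer: 8,12; total 20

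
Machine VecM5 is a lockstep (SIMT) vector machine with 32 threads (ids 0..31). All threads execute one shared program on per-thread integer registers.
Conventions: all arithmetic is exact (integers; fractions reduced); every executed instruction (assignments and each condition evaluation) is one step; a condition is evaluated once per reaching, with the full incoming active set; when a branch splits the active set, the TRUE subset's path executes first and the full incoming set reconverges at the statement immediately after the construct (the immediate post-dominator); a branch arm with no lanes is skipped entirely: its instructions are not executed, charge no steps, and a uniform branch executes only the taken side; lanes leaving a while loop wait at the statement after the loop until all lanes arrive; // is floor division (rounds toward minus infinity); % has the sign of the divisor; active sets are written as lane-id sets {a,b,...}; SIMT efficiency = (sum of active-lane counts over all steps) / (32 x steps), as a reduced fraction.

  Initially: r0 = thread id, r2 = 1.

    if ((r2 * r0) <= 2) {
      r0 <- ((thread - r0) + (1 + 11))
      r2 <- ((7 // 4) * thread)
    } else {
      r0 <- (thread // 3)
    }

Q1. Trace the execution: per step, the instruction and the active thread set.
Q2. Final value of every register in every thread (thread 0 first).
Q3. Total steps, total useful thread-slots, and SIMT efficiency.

step 0: eval ((r2 * r0) <= 2)        {0,1,2,3,4,5,6,7,8,9,10,11,12,13,14,15,16,17,18,19,20,21,22,23,24,25,26,27,28,29,30,31}
step 1: r0 <- ((thread - r0) + (1 + 11)) {0,1,2}
step 2: r2 <- ((7 // 4) * thread)    {0,1,2}
step 3: r0 <- (thread // 3)          {3,4,5,6,7,8,9,10,11,12,13,14,15,16,17,18,19,20,21,22,23,24,25,26,27,28,29,30,31}

Answer: 4 steps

r0: 12,12,12,1,1,1,2,2,2,3,3,3,4,4,4,5,5,5,6,6,6,7,7,7,8,8,8,9,9,9,10,10
r2: 0,1,2,1,1,1,1,1,1,1,1,1,1,1,1,1,1,1,1,1,1,1,1,1,1,1,1,1,1,1,1,1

steps = 4; useful = 67; efficiency = 67/128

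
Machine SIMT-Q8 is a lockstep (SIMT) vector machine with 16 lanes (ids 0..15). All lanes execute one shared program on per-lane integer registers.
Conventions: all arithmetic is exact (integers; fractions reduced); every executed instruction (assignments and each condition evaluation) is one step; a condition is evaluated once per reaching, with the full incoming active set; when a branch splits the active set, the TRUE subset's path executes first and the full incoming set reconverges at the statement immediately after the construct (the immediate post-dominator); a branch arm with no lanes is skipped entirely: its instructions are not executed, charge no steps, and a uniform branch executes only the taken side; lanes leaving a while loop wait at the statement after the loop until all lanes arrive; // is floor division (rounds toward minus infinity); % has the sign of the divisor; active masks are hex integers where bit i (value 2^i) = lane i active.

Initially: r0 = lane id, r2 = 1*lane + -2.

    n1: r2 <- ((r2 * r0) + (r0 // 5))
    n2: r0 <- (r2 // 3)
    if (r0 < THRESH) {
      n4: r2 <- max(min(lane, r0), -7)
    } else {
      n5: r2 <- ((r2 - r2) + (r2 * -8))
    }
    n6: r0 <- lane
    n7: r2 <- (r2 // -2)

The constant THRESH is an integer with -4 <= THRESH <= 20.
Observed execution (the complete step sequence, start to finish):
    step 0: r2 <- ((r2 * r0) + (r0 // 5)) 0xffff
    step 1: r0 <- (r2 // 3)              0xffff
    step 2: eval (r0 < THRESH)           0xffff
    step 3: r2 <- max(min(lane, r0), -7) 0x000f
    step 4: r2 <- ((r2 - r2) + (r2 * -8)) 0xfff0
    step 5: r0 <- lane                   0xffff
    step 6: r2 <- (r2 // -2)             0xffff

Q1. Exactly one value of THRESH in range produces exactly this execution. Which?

Answer: THRESH = 2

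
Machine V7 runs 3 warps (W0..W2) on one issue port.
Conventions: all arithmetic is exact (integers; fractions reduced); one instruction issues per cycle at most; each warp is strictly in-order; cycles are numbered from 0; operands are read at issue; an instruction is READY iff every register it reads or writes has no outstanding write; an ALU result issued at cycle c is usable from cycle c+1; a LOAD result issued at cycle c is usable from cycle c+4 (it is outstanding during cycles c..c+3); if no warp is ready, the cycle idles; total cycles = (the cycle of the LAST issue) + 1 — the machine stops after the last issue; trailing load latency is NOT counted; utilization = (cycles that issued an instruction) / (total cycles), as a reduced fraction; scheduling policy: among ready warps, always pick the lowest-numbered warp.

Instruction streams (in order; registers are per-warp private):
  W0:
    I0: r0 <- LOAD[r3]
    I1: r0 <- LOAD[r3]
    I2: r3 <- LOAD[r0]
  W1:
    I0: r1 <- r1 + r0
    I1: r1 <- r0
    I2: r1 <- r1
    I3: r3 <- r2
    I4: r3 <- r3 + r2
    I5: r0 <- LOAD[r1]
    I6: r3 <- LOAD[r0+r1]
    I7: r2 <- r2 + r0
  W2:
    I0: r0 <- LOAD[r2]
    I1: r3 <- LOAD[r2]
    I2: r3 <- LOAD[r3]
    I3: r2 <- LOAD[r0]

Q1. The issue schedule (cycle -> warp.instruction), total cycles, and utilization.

cycle 0: W0.I0
cycle 1: W1.I0
cycle 2: W1.I1
cycle 3: W1.I2
cycle 4: W0.I1
cycle 5: W1.I3
cycle 6: W1.I4
cycle 7: W1.I5
cycle 8: W0.I2
cycle 9: W2.I0
cycle 10: W2.I1
cycle 11: W1.I6
cycle 12: W1.I7
cycle 13: idle
cycle 14: W2.I2
cycle 15: W2.I3

Answer: 16 cycles, utilization 15/16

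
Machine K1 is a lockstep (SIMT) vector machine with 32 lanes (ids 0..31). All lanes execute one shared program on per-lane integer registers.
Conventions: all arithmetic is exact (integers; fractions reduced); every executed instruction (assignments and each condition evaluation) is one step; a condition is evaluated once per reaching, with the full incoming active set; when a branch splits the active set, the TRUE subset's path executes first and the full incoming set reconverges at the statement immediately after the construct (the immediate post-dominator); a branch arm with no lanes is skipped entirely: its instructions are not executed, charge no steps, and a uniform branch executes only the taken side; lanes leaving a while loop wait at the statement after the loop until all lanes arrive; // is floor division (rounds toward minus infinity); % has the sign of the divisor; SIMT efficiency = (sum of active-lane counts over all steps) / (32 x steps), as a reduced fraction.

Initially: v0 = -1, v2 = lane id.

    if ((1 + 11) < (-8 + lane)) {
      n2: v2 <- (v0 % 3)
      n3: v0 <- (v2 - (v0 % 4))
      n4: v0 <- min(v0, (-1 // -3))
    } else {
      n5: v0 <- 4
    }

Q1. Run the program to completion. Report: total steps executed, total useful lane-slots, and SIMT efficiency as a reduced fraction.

Answer: 5 steps, 86 useful, 43/80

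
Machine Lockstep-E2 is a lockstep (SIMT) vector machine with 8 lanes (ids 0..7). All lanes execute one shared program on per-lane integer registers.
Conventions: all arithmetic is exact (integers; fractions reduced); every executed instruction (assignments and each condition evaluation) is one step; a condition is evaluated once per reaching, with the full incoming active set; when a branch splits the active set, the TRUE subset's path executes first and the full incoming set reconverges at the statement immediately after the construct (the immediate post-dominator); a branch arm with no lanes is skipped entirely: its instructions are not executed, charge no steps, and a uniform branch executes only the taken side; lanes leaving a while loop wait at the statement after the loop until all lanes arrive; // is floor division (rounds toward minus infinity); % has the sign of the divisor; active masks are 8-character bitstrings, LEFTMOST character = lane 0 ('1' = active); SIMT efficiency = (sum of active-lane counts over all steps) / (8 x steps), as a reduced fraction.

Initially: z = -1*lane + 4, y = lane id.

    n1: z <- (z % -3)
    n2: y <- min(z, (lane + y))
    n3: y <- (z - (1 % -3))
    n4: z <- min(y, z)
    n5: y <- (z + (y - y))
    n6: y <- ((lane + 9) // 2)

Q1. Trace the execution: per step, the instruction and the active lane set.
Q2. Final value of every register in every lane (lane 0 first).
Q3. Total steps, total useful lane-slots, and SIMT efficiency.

step 0: z <- (z % -3)                11111111
step 1: y <- min(z, (lane + y))      11111111
step 2: y <- (z - (1 % -3))          11111111
step 3: z <- min(y, z)               11111111
step 4: y <- (z + (y - y))           11111111
step 5: y <- ((lane + 9) // 2)       11111111

Answer: 6 steps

z: -2,0,-1,-2,0,-1,-2,0
y: 4,5,5,6,6,7,7,8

steps = 6; useful = 48; efficiency = 48/48 = 1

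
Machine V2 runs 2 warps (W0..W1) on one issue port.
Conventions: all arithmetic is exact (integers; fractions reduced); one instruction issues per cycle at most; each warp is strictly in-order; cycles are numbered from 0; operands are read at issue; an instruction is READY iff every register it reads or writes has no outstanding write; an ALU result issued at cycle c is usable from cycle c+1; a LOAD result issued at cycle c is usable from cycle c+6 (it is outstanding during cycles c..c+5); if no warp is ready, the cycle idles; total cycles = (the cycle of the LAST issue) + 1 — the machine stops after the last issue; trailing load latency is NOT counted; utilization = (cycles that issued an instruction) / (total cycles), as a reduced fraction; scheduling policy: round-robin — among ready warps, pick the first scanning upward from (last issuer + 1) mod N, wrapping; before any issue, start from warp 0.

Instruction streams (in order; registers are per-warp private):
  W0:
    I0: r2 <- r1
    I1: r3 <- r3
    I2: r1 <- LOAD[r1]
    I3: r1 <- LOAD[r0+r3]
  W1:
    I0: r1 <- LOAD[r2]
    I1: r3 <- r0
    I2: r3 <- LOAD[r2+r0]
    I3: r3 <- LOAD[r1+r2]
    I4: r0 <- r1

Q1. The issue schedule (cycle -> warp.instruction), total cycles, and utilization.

cycle 0: W0.I0
cycle 1: W1.I0
cycle 2: W0.I1
cycle 3: W1.I1
cycle 4: W0.I2
cycle 5: W1.I2
cycle 6: idle
cycle 7: idle
cycle 8: idle
cycle 9: idle
cycle 10: W0.I3
cycle 11: W1.I3
cycle 12: W1.I4

Answer: 13 cycles, utilization 9/13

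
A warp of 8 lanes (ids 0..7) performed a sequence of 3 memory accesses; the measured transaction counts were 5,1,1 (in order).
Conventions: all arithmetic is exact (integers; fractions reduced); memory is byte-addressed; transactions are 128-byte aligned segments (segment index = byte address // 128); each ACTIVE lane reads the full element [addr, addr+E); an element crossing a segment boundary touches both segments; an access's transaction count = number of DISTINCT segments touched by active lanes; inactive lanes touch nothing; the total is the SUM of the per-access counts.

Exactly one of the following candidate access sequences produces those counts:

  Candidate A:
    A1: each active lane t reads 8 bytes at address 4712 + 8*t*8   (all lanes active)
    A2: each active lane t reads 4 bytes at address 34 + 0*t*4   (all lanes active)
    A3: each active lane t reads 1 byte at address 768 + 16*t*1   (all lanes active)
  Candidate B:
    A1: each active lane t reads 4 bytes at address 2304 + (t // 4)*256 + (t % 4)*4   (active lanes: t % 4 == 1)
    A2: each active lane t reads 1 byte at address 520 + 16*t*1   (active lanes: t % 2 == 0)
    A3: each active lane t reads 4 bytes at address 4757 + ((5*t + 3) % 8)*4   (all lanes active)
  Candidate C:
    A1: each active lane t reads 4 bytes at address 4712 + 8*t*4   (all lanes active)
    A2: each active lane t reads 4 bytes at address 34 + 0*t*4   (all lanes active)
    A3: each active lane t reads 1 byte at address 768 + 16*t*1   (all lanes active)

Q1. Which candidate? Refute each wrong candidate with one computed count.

B: A1 gives 2 transactions, not 5
C: A1 gives 3 transactions, not 5
A: all counts match (5,1,1)

Answer: A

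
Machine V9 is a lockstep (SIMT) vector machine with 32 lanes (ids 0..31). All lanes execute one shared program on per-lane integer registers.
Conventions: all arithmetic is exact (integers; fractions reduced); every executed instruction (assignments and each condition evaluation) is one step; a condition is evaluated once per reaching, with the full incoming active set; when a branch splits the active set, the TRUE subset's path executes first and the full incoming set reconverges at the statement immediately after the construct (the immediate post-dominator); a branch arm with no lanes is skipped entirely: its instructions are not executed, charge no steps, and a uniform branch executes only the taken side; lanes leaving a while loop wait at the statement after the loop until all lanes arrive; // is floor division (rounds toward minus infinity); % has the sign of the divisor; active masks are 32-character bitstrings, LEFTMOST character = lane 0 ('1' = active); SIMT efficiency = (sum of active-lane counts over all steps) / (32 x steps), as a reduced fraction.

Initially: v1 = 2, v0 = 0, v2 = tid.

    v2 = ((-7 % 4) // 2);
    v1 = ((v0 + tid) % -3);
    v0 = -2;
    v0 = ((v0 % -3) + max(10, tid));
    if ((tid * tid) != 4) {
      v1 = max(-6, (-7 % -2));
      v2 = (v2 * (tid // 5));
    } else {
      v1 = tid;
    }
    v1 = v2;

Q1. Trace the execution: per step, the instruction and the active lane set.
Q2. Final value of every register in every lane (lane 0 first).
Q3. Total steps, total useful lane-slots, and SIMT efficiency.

step 0: v2 <- ((-7 % 4) // 2)        11111111111111111111111111111111
step 1: v1 <- ((v0 + tid) % -3)      11111111111111111111111111111111
step 2: v0 <- -2                     11111111111111111111111111111111
step 3: v0 <- ((v0 % -3) + max(10, tid)) 11111111111111111111111111111111
step 4: eval ((tid * tid) != 4)      11111111111111111111111111111111
step 5: v1 <- max(-6, (-7 % -2))     11011111111111111111111111111111
step 6: v2 <- (v2 * (tid // 5))      11011111111111111111111111111111
step 7: v1 <- tid                    00100000000000000000000000000000
step 8: v1 <- v2                     11111111111111111111111111111111

Answer: 9 steps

v1: 0,0,0,0,0,0,0,0,0,0,0,0,0,0,0,0,0,0,0,0,0,0,0,0,0,0,0,0,0,0,0,0
v0: 8,8,8,8,8,8,8,8,8,8,8,9,10,11,12,13,14,15,16,17,18,19,20,21,22,23,24,25,26,27,28,29
v2: 0,0,0,0,0,0,0,0,0,0,0,0,0,0,0,0,0,0,0,0,0,0,0,0,0,0,0,0,0,0,0,0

steps = 9; useful = 255; efficiency = 255/288 = 85/96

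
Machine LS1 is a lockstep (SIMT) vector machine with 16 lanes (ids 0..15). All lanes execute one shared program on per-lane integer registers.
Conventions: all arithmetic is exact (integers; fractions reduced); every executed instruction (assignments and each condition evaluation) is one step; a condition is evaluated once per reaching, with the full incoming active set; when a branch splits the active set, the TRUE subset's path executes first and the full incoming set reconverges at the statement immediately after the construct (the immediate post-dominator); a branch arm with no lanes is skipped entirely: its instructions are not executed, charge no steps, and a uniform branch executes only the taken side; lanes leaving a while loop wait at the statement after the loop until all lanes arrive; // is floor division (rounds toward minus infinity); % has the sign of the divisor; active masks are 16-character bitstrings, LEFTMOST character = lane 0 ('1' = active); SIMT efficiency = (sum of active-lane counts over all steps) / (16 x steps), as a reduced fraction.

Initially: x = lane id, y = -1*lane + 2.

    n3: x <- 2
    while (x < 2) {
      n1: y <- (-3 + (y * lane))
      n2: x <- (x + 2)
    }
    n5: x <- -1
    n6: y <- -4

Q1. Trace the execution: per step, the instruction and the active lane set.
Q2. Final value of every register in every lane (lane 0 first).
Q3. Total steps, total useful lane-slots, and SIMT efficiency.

step 0: x <- 2                       1111111111111111
step 1: eval (x < 2)                 1111111111111111
step 2: x <- -1                      1111111111111111
step 3: y <- -4                      1111111111111111

Answer: 4 steps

x: -1,-1,-1,-1,-1,-1,-1,-1,-1,-1,-1,-1,-1,-1,-1,-1
y: -4,-4,-4,-4,-4,-4,-4,-4,-4,-4,-4,-4,-4,-4,-4,-4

steps = 4; useful = 64; efficiency = 64/64 = 1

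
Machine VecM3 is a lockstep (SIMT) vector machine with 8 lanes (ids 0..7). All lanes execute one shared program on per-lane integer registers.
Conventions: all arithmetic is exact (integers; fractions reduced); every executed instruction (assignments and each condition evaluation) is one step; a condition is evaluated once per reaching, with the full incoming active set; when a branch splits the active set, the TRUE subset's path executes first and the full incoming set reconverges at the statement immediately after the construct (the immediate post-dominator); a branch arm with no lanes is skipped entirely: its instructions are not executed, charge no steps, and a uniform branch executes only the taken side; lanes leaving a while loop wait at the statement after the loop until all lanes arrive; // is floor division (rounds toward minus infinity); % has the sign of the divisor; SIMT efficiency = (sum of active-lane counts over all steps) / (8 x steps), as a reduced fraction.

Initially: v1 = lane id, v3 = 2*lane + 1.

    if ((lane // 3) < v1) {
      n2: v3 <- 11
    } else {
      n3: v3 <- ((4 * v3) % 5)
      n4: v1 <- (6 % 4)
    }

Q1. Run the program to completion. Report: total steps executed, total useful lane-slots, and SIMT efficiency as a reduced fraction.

Answer: 4 steps, 17 useful, 17/32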